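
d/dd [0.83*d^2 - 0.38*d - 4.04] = 1.66*d - 0.38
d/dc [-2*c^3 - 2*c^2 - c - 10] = -6*c^2 - 4*c - 1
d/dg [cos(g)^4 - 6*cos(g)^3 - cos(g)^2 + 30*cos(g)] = 2*(-2*cos(g)^3 + 9*cos(g)^2 + cos(g) - 15)*sin(g)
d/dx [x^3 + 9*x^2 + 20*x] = 3*x^2 + 18*x + 20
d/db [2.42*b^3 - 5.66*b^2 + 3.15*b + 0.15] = 7.26*b^2 - 11.32*b + 3.15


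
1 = 1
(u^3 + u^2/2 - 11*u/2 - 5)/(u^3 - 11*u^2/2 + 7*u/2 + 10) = (u + 2)/(u - 4)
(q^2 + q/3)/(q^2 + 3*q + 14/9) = 3*q*(3*q + 1)/(9*q^2 + 27*q + 14)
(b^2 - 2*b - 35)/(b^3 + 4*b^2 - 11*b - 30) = (b - 7)/(b^2 - b - 6)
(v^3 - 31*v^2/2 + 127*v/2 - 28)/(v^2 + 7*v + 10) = (2*v^3 - 31*v^2 + 127*v - 56)/(2*(v^2 + 7*v + 10))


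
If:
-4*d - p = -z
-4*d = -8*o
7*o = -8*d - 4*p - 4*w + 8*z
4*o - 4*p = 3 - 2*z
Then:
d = z/9 + 1/6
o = z/18 + 1/12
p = 5*z/9 - 2/3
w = 9*z/8 + 3/16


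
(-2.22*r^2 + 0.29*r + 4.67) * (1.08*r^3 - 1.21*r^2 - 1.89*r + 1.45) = -2.3976*r^5 + 2.9994*r^4 + 8.8885*r^3 - 9.4178*r^2 - 8.4058*r + 6.7715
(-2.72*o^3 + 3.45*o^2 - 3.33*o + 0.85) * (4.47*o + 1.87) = -12.1584*o^4 + 10.3351*o^3 - 8.4336*o^2 - 2.4276*o + 1.5895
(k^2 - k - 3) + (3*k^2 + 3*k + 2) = 4*k^2 + 2*k - 1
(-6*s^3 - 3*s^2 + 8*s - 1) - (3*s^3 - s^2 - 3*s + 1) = -9*s^3 - 2*s^2 + 11*s - 2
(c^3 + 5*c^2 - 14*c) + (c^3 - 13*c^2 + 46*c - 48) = 2*c^3 - 8*c^2 + 32*c - 48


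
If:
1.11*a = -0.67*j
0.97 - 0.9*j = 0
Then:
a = -0.65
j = 1.08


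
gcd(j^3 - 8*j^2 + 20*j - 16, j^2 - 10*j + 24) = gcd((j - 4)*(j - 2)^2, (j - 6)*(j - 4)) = j - 4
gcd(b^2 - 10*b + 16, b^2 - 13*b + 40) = b - 8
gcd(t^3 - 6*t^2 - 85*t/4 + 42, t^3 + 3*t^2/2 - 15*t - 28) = t + 7/2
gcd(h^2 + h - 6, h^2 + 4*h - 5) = 1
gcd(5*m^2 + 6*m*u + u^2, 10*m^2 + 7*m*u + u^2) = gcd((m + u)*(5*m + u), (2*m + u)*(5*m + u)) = 5*m + u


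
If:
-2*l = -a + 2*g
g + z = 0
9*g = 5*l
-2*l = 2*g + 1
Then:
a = -1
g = -5/28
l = -9/28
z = 5/28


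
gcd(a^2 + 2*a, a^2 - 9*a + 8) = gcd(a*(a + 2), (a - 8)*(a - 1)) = 1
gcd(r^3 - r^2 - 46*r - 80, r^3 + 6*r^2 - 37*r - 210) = r + 5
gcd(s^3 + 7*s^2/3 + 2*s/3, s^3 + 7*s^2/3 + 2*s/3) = s^3 + 7*s^2/3 + 2*s/3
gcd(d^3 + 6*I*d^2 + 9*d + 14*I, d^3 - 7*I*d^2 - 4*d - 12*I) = d^2 - I*d + 2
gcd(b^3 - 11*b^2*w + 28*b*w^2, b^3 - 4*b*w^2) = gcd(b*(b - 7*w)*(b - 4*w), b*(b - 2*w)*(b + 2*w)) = b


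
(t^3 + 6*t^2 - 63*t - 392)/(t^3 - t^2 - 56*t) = (t + 7)/t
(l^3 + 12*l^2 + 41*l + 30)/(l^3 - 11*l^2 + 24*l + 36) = (l^2 + 11*l + 30)/(l^2 - 12*l + 36)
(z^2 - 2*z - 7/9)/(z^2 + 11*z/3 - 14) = (z + 1/3)/(z + 6)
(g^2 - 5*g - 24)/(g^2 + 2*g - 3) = (g - 8)/(g - 1)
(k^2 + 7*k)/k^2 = (k + 7)/k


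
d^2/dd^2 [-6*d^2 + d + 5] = -12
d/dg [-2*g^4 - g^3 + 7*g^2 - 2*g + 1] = -8*g^3 - 3*g^2 + 14*g - 2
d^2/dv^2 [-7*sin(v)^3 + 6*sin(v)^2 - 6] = 63*sin(v)^3 - 24*sin(v)^2 - 42*sin(v) + 12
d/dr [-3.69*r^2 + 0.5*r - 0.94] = 0.5 - 7.38*r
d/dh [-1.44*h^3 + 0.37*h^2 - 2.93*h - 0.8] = -4.32*h^2 + 0.74*h - 2.93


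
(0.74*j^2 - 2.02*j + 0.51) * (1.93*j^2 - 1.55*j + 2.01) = 1.4282*j^4 - 5.0456*j^3 + 5.6027*j^2 - 4.8507*j + 1.0251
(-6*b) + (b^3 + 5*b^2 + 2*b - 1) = b^3 + 5*b^2 - 4*b - 1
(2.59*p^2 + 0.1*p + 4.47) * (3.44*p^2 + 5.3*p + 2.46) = 8.9096*p^4 + 14.071*p^3 + 22.2782*p^2 + 23.937*p + 10.9962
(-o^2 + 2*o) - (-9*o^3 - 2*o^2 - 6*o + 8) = 9*o^3 + o^2 + 8*o - 8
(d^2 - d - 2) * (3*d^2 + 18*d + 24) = 3*d^4 + 15*d^3 - 60*d - 48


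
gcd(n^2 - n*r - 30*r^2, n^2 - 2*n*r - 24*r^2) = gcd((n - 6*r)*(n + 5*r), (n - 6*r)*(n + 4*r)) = -n + 6*r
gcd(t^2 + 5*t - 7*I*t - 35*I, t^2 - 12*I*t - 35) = t - 7*I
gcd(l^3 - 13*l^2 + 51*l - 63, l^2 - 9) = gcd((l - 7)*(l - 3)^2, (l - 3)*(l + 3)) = l - 3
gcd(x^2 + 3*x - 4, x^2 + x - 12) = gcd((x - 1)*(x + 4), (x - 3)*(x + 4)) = x + 4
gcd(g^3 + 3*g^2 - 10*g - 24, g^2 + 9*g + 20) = g + 4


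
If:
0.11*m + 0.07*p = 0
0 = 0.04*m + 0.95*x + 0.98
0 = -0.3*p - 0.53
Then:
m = 1.12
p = -1.77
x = -1.08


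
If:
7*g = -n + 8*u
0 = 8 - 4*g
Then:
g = 2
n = 8*u - 14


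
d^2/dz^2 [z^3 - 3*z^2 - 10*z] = 6*z - 6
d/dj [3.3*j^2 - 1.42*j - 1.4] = 6.6*j - 1.42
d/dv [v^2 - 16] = 2*v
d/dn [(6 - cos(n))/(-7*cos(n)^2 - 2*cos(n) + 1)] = (7*cos(n)^2 - 84*cos(n) - 11)*sin(n)/(-7*sin(n)^2 + 2*cos(n) + 6)^2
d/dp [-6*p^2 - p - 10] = -12*p - 1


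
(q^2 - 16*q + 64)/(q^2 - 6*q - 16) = (q - 8)/(q + 2)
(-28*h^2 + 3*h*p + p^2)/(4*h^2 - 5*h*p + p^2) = (7*h + p)/(-h + p)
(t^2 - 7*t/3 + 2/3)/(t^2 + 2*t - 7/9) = 3*(t - 2)/(3*t + 7)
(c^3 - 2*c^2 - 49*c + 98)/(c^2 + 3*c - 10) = (c^2 - 49)/(c + 5)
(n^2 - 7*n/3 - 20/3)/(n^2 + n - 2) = (n^2 - 7*n/3 - 20/3)/(n^2 + n - 2)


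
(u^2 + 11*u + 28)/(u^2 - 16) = (u + 7)/(u - 4)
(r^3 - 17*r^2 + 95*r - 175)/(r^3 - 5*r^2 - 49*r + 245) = (r - 5)/(r + 7)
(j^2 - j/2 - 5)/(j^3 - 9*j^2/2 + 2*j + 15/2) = (j + 2)/(j^2 - 2*j - 3)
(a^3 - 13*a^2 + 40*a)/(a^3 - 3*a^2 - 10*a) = (a - 8)/(a + 2)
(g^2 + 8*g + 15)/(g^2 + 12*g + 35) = (g + 3)/(g + 7)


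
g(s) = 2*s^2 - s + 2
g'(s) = 4*s - 1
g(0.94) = 2.83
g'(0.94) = 2.76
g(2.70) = 13.88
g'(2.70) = 9.80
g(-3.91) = 36.49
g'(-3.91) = -16.64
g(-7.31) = 116.18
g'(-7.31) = -30.24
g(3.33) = 20.85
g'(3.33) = 12.32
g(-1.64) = 9.02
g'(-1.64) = -7.56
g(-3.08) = 24.05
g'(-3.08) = -13.32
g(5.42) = 55.33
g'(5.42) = 20.68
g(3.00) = 17.00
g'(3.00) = 11.00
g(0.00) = 2.00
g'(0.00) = -1.00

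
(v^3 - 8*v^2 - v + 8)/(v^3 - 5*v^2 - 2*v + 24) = (v^3 - 8*v^2 - v + 8)/(v^3 - 5*v^2 - 2*v + 24)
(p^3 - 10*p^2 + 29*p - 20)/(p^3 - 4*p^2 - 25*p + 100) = (p - 1)/(p + 5)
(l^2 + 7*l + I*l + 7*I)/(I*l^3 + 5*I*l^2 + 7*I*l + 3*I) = (-I*l^2 + l*(1 - 7*I) + 7)/(l^3 + 5*l^2 + 7*l + 3)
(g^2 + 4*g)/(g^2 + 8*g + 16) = g/(g + 4)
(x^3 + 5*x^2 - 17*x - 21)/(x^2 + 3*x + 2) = (x^2 + 4*x - 21)/(x + 2)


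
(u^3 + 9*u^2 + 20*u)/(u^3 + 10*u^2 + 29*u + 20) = u/(u + 1)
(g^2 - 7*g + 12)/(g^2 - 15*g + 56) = (g^2 - 7*g + 12)/(g^2 - 15*g + 56)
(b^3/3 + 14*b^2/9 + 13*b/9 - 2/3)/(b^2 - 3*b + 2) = (3*b^3 + 14*b^2 + 13*b - 6)/(9*(b^2 - 3*b + 2))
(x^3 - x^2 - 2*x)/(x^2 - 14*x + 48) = x*(x^2 - x - 2)/(x^2 - 14*x + 48)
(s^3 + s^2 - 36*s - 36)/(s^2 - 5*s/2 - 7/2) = 2*(s^2 - 36)/(2*s - 7)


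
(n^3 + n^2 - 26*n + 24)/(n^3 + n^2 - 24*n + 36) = (n^2 - 5*n + 4)/(n^2 - 5*n + 6)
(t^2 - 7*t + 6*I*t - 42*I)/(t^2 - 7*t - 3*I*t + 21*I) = (t + 6*I)/(t - 3*I)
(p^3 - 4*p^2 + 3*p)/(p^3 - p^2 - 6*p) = (p - 1)/(p + 2)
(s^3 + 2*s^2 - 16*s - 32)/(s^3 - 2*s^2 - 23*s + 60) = (s^2 + 6*s + 8)/(s^2 + 2*s - 15)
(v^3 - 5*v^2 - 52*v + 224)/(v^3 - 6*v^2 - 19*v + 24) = (v^2 + 3*v - 28)/(v^2 + 2*v - 3)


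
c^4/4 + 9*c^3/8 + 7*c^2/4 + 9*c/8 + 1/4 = (c/4 + 1/2)*(c + 1/2)*(c + 1)^2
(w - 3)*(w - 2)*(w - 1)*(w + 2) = w^4 - 4*w^3 - w^2 + 16*w - 12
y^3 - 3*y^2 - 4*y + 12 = (y - 3)*(y - 2)*(y + 2)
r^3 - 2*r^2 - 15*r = r*(r - 5)*(r + 3)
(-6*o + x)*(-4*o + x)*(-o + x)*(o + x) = -24*o^4 + 10*o^3*x + 23*o^2*x^2 - 10*o*x^3 + x^4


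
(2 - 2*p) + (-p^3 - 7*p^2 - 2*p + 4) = -p^3 - 7*p^2 - 4*p + 6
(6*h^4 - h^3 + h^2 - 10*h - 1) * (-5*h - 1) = -30*h^5 - h^4 - 4*h^3 + 49*h^2 + 15*h + 1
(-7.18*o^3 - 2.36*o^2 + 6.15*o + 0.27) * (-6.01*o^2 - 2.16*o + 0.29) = 43.1518*o^5 + 29.6924*o^4 - 33.9461*o^3 - 15.5911*o^2 + 1.2003*o + 0.0783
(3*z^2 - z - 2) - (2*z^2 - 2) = z^2 - z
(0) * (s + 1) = 0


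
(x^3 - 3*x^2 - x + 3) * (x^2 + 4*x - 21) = x^5 + x^4 - 34*x^3 + 62*x^2 + 33*x - 63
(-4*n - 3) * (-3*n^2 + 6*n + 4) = 12*n^3 - 15*n^2 - 34*n - 12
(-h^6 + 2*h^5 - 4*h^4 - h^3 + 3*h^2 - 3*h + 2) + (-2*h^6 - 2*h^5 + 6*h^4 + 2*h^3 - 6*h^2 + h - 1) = -3*h^6 + 2*h^4 + h^3 - 3*h^2 - 2*h + 1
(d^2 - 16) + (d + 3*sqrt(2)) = d^2 + d - 16 + 3*sqrt(2)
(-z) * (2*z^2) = -2*z^3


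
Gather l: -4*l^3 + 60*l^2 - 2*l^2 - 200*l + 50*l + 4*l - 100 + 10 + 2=-4*l^3 + 58*l^2 - 146*l - 88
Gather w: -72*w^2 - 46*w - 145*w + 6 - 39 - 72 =-72*w^2 - 191*w - 105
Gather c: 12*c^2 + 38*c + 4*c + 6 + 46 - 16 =12*c^2 + 42*c + 36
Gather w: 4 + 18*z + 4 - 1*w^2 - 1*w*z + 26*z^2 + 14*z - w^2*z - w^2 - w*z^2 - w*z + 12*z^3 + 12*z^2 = w^2*(-z - 2) + w*(-z^2 - 2*z) + 12*z^3 + 38*z^2 + 32*z + 8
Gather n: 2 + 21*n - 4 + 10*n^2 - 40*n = 10*n^2 - 19*n - 2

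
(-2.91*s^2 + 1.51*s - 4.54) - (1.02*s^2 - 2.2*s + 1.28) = -3.93*s^2 + 3.71*s - 5.82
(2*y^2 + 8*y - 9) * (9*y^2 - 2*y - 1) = 18*y^4 + 68*y^3 - 99*y^2 + 10*y + 9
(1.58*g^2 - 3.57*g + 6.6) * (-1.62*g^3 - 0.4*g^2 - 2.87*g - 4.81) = -2.5596*g^5 + 5.1514*g^4 - 13.7986*g^3 + 0.00609999999999999*g^2 - 1.7703*g - 31.746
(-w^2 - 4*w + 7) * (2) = -2*w^2 - 8*w + 14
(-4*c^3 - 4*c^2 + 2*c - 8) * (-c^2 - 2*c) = 4*c^5 + 12*c^4 + 6*c^3 + 4*c^2 + 16*c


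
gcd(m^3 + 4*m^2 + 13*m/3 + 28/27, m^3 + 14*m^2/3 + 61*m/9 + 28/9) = m^2 + 11*m/3 + 28/9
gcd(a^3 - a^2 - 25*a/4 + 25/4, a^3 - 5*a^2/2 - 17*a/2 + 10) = a^2 + 3*a/2 - 5/2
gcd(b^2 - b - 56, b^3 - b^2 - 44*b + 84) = b + 7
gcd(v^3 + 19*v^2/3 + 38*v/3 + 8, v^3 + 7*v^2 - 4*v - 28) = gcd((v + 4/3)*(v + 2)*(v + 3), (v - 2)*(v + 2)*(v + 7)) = v + 2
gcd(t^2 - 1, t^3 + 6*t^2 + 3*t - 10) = t - 1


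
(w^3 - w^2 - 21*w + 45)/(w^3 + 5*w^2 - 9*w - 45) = (w - 3)/(w + 3)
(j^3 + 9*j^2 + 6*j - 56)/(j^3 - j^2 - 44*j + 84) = (j + 4)/(j - 6)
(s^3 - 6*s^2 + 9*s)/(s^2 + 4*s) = (s^2 - 6*s + 9)/(s + 4)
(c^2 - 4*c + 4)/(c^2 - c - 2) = (c - 2)/(c + 1)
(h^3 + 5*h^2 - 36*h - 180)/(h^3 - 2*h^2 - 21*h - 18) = (h^2 + 11*h + 30)/(h^2 + 4*h + 3)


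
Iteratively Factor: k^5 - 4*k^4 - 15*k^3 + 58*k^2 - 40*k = (k + 4)*(k^4 - 8*k^3 + 17*k^2 - 10*k) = k*(k + 4)*(k^3 - 8*k^2 + 17*k - 10) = k*(k - 2)*(k + 4)*(k^2 - 6*k + 5) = k*(k - 5)*(k - 2)*(k + 4)*(k - 1)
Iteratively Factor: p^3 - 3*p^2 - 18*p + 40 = (p - 5)*(p^2 + 2*p - 8) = (p - 5)*(p + 4)*(p - 2)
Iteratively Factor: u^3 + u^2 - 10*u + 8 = (u - 2)*(u^2 + 3*u - 4) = (u - 2)*(u - 1)*(u + 4)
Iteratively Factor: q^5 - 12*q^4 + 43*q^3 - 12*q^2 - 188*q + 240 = (q - 5)*(q^4 - 7*q^3 + 8*q^2 + 28*q - 48) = (q - 5)*(q + 2)*(q^3 - 9*q^2 + 26*q - 24) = (q - 5)*(q - 4)*(q + 2)*(q^2 - 5*q + 6) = (q - 5)*(q - 4)*(q - 3)*(q + 2)*(q - 2)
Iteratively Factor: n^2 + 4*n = (n + 4)*(n)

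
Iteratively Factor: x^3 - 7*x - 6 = (x + 1)*(x^2 - x - 6) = (x - 3)*(x + 1)*(x + 2)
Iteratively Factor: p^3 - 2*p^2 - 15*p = (p - 5)*(p^2 + 3*p) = (p - 5)*(p + 3)*(p)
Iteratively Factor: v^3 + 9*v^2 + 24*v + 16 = (v + 4)*(v^2 + 5*v + 4) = (v + 1)*(v + 4)*(v + 4)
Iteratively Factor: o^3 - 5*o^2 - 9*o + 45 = (o + 3)*(o^2 - 8*o + 15) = (o - 3)*(o + 3)*(o - 5)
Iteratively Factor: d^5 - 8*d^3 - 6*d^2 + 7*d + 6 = (d + 2)*(d^4 - 2*d^3 - 4*d^2 + 2*d + 3) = (d - 3)*(d + 2)*(d^3 + d^2 - d - 1) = (d - 3)*(d - 1)*(d + 2)*(d^2 + 2*d + 1) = (d - 3)*(d - 1)*(d + 1)*(d + 2)*(d + 1)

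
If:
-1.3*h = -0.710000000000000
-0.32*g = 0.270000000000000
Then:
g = -0.84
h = 0.55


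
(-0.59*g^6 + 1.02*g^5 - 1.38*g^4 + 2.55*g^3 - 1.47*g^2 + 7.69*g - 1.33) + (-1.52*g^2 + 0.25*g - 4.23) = -0.59*g^6 + 1.02*g^5 - 1.38*g^4 + 2.55*g^3 - 2.99*g^2 + 7.94*g - 5.56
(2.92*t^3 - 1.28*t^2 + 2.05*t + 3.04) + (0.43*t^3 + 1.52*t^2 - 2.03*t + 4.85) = 3.35*t^3 + 0.24*t^2 + 0.02*t + 7.89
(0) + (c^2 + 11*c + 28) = c^2 + 11*c + 28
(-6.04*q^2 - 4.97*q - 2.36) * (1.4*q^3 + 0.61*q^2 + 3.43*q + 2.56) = -8.456*q^5 - 10.6424*q^4 - 27.0529*q^3 - 33.9491*q^2 - 20.818*q - 6.0416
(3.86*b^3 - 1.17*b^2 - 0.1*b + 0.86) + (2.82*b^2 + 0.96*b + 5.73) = 3.86*b^3 + 1.65*b^2 + 0.86*b + 6.59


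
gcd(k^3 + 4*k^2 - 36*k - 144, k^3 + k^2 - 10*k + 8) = k + 4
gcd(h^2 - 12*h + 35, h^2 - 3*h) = 1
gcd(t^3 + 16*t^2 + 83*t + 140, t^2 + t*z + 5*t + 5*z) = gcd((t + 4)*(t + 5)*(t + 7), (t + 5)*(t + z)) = t + 5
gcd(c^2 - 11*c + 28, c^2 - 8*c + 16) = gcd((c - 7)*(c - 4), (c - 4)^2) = c - 4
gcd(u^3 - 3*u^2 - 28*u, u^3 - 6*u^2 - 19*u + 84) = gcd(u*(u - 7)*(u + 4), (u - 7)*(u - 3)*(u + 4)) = u^2 - 3*u - 28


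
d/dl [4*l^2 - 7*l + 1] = 8*l - 7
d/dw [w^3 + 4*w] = 3*w^2 + 4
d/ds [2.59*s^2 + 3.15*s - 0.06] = 5.18*s + 3.15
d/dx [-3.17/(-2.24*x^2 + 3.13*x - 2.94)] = (9.9221 - 14.2016*x)/(2.24*x^2 - 3.13*x + 2.94)^2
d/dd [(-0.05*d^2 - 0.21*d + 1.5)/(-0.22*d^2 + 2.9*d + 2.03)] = (-0.1912*d^2 + 0.457*d - 4.7763)/(0.0484*d^4 - 1.276*d^3 + 7.5168*d^2 + 11.774*d + 4.1209)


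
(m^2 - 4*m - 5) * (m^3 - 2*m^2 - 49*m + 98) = m^5 - 6*m^4 - 46*m^3 + 304*m^2 - 147*m - 490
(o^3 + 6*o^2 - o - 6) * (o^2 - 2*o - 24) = o^5 + 4*o^4 - 37*o^3 - 148*o^2 + 36*o + 144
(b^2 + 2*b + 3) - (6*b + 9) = b^2 - 4*b - 6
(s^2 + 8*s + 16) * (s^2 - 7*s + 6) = s^4 + s^3 - 34*s^2 - 64*s + 96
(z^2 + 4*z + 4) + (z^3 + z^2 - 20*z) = z^3 + 2*z^2 - 16*z + 4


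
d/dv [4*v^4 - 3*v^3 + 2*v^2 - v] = 16*v^3 - 9*v^2 + 4*v - 1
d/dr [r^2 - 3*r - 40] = 2*r - 3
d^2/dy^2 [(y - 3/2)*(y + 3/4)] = 2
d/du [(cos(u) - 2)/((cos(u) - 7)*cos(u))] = (sin(u) + 14*sin(u)/cos(u)^2 - 4*tan(u))/(cos(u) - 7)^2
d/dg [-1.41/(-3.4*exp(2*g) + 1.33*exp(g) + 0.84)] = (1.8753 - 9.588*exp(g))*exp(g)/(-3.4*exp(2*g) + 1.33*exp(g) + 0.84)^2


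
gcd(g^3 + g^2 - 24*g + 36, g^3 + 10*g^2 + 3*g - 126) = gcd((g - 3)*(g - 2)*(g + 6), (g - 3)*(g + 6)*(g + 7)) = g^2 + 3*g - 18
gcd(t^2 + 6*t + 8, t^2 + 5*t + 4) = t + 4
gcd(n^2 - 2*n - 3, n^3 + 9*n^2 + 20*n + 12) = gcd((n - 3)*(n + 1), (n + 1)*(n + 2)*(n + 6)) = n + 1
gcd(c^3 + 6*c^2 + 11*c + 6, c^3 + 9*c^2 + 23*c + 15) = c^2 + 4*c + 3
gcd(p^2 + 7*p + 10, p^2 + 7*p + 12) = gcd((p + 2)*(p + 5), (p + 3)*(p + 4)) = 1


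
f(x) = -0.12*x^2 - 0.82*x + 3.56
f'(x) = -0.24*x - 0.82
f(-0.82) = 4.15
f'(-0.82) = -0.62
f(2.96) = 0.08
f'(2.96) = -1.53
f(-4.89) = 4.70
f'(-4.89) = 0.35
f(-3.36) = 4.96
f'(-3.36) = -0.01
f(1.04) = 2.58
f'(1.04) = -1.07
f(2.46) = 0.82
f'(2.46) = -1.41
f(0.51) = 3.11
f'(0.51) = -0.94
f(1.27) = 2.33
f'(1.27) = -1.12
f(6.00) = -5.68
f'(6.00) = -2.26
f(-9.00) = 1.22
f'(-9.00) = 1.34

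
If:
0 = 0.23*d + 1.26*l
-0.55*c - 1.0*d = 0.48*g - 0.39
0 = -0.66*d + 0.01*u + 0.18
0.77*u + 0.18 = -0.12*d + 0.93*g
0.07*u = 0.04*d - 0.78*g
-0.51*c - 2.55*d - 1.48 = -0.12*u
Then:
No Solution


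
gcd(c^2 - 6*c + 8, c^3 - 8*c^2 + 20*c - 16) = c^2 - 6*c + 8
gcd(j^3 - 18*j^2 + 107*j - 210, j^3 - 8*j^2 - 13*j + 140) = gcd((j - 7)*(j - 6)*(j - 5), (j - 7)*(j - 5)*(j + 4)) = j^2 - 12*j + 35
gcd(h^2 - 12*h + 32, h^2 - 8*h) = h - 8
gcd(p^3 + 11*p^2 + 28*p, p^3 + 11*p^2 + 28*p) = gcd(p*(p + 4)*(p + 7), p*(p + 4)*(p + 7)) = p^3 + 11*p^2 + 28*p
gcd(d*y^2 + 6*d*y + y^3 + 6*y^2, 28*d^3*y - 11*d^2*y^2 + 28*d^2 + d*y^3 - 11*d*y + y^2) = 1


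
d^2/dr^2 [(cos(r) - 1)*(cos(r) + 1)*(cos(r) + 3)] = cos(r)/4 - 6*cos(2*r) - 9*cos(3*r)/4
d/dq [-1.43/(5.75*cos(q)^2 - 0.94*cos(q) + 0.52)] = (1.3442 - 16.445*cos(q))*sin(q)/(5.75*cos(q)^2 - 0.94*cos(q) + 0.52)^2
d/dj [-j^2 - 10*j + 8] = -2*j - 10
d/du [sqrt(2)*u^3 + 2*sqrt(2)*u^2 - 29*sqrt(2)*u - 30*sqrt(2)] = sqrt(2)*(3*u^2 + 4*u - 29)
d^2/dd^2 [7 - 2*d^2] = -4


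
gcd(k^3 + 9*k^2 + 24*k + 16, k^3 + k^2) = k + 1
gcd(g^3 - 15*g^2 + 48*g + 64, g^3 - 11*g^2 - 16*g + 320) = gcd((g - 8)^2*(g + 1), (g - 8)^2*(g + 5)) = g^2 - 16*g + 64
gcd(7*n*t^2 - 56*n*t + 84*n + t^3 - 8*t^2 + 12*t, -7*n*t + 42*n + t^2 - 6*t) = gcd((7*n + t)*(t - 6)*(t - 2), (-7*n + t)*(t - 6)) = t - 6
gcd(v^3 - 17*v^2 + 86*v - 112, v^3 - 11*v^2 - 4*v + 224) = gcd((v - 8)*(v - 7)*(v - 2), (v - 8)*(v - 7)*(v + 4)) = v^2 - 15*v + 56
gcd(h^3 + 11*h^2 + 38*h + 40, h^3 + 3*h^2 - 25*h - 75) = h + 5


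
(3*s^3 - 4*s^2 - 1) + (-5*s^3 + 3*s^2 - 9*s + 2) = -2*s^3 - s^2 - 9*s + 1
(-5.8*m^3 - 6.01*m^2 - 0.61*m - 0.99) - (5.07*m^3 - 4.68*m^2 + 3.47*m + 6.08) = -10.87*m^3 - 1.33*m^2 - 4.08*m - 7.07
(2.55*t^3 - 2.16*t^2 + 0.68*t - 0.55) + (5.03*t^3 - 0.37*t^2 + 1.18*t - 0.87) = 7.58*t^3 - 2.53*t^2 + 1.86*t - 1.42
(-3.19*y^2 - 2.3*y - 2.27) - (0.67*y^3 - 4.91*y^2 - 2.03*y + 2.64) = -0.67*y^3 + 1.72*y^2 - 0.27*y - 4.91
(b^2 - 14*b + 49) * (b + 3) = b^3 - 11*b^2 + 7*b + 147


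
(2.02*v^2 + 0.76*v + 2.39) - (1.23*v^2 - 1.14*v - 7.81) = 0.79*v^2 + 1.9*v + 10.2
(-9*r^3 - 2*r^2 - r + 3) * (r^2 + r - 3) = -9*r^5 - 11*r^4 + 24*r^3 + 8*r^2 + 6*r - 9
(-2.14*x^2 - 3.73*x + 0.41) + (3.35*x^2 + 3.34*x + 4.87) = 1.21*x^2 - 0.39*x + 5.28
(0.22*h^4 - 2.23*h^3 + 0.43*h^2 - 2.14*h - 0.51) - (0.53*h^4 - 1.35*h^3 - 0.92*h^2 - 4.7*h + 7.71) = -0.31*h^4 - 0.88*h^3 + 1.35*h^2 + 2.56*h - 8.22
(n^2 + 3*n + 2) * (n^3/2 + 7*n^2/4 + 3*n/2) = n^5/2 + 13*n^4/4 + 31*n^3/4 + 8*n^2 + 3*n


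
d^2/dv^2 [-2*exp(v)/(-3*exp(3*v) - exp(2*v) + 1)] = 2*(2*(9*exp(v) + 2)^2*exp(4*v) - (45*exp(v) + 8)*(3*exp(3*v) + exp(2*v) - 1)*exp(2*v) + (3*exp(3*v) + exp(2*v) - 1)^2)*exp(v)/(3*exp(3*v) + exp(2*v) - 1)^3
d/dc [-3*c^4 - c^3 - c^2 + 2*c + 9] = -12*c^3 - 3*c^2 - 2*c + 2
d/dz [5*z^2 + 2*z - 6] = 10*z + 2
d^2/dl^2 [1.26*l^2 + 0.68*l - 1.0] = 2.52000000000000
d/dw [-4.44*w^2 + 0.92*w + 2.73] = 0.92 - 8.88*w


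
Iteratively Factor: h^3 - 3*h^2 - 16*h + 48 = (h + 4)*(h^2 - 7*h + 12) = (h - 3)*(h + 4)*(h - 4)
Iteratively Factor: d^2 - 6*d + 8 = (d - 4)*(d - 2)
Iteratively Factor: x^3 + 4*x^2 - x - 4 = (x + 4)*(x^2 - 1) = (x + 1)*(x + 4)*(x - 1)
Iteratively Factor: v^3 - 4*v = (v)*(v^2 - 4) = v*(v + 2)*(v - 2)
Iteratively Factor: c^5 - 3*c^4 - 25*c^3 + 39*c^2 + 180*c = (c)*(c^4 - 3*c^3 - 25*c^2 + 39*c + 180) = c*(c + 3)*(c^3 - 6*c^2 - 7*c + 60) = c*(c - 5)*(c + 3)*(c^2 - c - 12) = c*(c - 5)*(c - 4)*(c + 3)*(c + 3)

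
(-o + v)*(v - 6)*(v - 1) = -o*v^2 + 7*o*v - 6*o + v^3 - 7*v^2 + 6*v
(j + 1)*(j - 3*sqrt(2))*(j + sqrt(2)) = j^3 - 2*sqrt(2)*j^2 + j^2 - 6*j - 2*sqrt(2)*j - 6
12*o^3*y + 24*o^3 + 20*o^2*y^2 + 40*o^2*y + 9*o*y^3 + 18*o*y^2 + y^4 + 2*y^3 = (o + y)*(2*o + y)*(6*o + y)*(y + 2)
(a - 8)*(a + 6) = a^2 - 2*a - 48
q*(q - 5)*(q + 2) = q^3 - 3*q^2 - 10*q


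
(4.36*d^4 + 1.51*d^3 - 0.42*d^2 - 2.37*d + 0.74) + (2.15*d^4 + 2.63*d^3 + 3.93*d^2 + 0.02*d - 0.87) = 6.51*d^4 + 4.14*d^3 + 3.51*d^2 - 2.35*d - 0.13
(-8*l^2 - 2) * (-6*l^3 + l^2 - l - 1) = 48*l^5 - 8*l^4 + 20*l^3 + 6*l^2 + 2*l + 2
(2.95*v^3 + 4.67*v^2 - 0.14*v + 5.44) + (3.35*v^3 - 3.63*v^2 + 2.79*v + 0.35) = 6.3*v^3 + 1.04*v^2 + 2.65*v + 5.79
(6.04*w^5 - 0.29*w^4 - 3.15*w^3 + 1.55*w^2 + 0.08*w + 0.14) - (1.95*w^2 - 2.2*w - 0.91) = 6.04*w^5 - 0.29*w^4 - 3.15*w^3 - 0.4*w^2 + 2.28*w + 1.05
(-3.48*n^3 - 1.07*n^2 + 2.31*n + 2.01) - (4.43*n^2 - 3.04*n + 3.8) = -3.48*n^3 - 5.5*n^2 + 5.35*n - 1.79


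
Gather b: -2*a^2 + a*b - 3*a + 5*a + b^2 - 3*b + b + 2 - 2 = -2*a^2 + 2*a + b^2 + b*(a - 2)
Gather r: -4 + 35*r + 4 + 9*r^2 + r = 9*r^2 + 36*r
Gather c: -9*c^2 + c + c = -9*c^2 + 2*c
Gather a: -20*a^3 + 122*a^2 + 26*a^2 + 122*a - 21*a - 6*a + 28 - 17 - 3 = -20*a^3 + 148*a^2 + 95*a + 8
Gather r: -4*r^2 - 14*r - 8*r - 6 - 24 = -4*r^2 - 22*r - 30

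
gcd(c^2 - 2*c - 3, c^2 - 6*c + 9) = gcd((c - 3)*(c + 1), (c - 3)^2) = c - 3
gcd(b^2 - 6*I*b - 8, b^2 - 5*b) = 1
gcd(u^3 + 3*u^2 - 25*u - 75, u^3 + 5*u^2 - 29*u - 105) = u^2 - 2*u - 15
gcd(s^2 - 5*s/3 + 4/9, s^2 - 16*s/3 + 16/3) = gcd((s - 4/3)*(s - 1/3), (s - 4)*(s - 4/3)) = s - 4/3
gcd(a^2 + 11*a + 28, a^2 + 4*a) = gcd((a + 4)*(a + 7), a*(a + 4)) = a + 4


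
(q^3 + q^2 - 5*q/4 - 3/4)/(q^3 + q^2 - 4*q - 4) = (q^3 + q^2 - 5*q/4 - 3/4)/(q^3 + q^2 - 4*q - 4)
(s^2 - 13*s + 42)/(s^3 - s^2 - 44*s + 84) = (s - 7)/(s^2 + 5*s - 14)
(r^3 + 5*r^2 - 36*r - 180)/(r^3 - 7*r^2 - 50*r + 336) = (r^2 + 11*r + 30)/(r^2 - r - 56)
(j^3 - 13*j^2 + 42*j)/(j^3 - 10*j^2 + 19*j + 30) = j*(j - 7)/(j^2 - 4*j - 5)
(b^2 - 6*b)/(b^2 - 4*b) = (b - 6)/(b - 4)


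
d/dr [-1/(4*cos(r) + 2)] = -sin(r)/(2*cos(r) + 1)^2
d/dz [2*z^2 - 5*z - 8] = 4*z - 5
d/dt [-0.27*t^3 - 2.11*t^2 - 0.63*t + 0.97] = -0.81*t^2 - 4.22*t - 0.63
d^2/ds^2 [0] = 0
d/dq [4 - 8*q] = -8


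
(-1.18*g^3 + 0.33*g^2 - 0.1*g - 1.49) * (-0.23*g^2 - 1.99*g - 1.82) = 0.2714*g^5 + 2.2723*g^4 + 1.5139*g^3 - 0.0589*g^2 + 3.1471*g + 2.7118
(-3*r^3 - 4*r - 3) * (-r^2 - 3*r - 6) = 3*r^5 + 9*r^4 + 22*r^3 + 15*r^2 + 33*r + 18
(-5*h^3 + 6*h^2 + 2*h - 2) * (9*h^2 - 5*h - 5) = -45*h^5 + 79*h^4 + 13*h^3 - 58*h^2 + 10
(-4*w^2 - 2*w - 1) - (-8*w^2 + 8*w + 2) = 4*w^2 - 10*w - 3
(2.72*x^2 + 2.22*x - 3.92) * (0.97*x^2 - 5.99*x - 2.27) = 2.6384*x^4 - 14.1394*x^3 - 23.2746*x^2 + 18.4414*x + 8.8984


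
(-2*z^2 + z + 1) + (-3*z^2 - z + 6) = 7 - 5*z^2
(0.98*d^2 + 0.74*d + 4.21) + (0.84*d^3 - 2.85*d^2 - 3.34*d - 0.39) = 0.84*d^3 - 1.87*d^2 - 2.6*d + 3.82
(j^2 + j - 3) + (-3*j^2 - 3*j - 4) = -2*j^2 - 2*j - 7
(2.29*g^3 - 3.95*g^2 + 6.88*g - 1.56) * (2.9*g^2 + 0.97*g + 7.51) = 6.641*g^5 - 9.2337*g^4 + 33.3184*g^3 - 27.5149*g^2 + 50.1556*g - 11.7156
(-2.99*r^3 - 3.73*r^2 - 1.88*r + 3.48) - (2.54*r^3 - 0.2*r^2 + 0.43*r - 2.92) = -5.53*r^3 - 3.53*r^2 - 2.31*r + 6.4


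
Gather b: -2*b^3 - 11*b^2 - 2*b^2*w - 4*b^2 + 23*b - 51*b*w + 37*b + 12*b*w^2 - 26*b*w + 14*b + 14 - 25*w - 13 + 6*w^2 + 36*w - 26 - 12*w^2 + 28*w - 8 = -2*b^3 + b^2*(-2*w - 15) + b*(12*w^2 - 77*w + 74) - 6*w^2 + 39*w - 33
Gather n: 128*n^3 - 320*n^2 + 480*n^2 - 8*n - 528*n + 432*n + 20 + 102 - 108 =128*n^3 + 160*n^2 - 104*n + 14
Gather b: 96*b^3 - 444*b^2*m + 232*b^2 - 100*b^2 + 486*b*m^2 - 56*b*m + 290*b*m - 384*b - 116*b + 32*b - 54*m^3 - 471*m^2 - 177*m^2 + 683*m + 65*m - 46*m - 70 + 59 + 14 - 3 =96*b^3 + b^2*(132 - 444*m) + b*(486*m^2 + 234*m - 468) - 54*m^3 - 648*m^2 + 702*m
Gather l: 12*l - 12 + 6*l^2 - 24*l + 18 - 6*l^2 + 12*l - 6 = 0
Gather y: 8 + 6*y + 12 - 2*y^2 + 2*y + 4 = -2*y^2 + 8*y + 24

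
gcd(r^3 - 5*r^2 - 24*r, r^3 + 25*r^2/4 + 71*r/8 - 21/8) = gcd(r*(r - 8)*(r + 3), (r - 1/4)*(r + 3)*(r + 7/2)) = r + 3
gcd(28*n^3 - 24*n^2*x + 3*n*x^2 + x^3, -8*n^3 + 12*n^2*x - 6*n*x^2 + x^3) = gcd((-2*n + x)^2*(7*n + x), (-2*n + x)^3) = 4*n^2 - 4*n*x + x^2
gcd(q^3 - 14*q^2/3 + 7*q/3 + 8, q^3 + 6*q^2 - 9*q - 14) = q + 1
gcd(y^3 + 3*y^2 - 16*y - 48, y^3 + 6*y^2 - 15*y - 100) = y - 4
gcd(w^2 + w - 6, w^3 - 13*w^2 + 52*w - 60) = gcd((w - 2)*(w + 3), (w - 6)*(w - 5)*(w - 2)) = w - 2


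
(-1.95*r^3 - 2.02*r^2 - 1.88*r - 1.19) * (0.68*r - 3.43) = -1.326*r^4 + 5.3149*r^3 + 5.6502*r^2 + 5.6392*r + 4.0817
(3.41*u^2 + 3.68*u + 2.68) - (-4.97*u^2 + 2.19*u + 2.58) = 8.38*u^2 + 1.49*u + 0.1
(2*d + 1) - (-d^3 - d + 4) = d^3 + 3*d - 3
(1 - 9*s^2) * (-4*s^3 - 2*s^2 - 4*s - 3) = 36*s^5 + 18*s^4 + 32*s^3 + 25*s^2 - 4*s - 3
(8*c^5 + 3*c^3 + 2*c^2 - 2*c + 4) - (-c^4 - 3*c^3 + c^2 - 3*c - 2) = 8*c^5 + c^4 + 6*c^3 + c^2 + c + 6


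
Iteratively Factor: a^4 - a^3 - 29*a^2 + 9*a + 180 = (a + 4)*(a^3 - 5*a^2 - 9*a + 45) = (a - 3)*(a + 4)*(a^2 - 2*a - 15) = (a - 3)*(a + 3)*(a + 4)*(a - 5)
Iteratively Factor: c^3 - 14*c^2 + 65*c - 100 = (c - 4)*(c^2 - 10*c + 25) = (c - 5)*(c - 4)*(c - 5)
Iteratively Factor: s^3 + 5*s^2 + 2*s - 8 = (s + 4)*(s^2 + s - 2) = (s + 2)*(s + 4)*(s - 1)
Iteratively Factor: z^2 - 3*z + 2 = (z - 1)*(z - 2)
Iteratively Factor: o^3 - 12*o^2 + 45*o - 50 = (o - 5)*(o^2 - 7*o + 10) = (o - 5)*(o - 2)*(o - 5)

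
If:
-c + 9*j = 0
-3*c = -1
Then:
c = 1/3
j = 1/27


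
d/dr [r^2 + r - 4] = 2*r + 1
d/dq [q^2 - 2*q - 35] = 2*q - 2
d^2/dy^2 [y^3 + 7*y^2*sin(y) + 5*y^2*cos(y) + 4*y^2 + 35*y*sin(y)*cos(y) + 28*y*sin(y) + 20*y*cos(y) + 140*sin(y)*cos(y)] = -7*y^2*sin(y) - 5*y^2*cos(y) - 48*y*sin(y) - 70*y*sin(2*y) + 8*y*cos(y) + 6*y - 26*sin(y) - 280*sin(2*y) + 66*cos(y) + 70*cos(2*y) + 8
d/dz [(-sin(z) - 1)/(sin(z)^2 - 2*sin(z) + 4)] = (sin(z)^2 + 2*sin(z) - 6)*cos(z)/(sin(z)^2 - 2*sin(z) + 4)^2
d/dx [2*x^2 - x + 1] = 4*x - 1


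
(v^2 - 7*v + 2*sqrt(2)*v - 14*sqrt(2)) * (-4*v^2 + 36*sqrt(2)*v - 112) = -4*v^4 + 28*v^3 + 28*sqrt(2)*v^3 - 196*sqrt(2)*v^2 + 32*v^2 - 224*sqrt(2)*v - 224*v + 1568*sqrt(2)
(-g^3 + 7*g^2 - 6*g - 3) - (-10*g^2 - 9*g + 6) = -g^3 + 17*g^2 + 3*g - 9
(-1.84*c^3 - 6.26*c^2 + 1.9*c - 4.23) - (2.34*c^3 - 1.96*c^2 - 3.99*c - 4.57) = -4.18*c^3 - 4.3*c^2 + 5.89*c + 0.34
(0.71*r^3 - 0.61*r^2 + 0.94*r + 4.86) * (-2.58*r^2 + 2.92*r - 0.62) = -1.8318*r^5 + 3.647*r^4 - 4.6466*r^3 - 9.4158*r^2 + 13.6084*r - 3.0132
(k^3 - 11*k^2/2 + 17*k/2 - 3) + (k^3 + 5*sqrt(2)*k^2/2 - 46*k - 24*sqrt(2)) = 2*k^3 - 11*k^2/2 + 5*sqrt(2)*k^2/2 - 75*k/2 - 24*sqrt(2) - 3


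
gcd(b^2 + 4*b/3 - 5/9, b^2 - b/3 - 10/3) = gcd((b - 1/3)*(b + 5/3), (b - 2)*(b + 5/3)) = b + 5/3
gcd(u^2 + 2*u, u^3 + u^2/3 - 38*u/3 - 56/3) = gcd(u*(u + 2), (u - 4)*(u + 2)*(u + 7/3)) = u + 2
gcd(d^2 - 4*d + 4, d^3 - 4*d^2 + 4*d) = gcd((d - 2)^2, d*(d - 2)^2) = d^2 - 4*d + 4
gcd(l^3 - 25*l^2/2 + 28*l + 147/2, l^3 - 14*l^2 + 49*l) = l^2 - 14*l + 49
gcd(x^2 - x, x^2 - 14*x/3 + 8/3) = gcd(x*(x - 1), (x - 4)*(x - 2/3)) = 1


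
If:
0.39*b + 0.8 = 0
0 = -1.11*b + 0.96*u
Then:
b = -2.05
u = -2.37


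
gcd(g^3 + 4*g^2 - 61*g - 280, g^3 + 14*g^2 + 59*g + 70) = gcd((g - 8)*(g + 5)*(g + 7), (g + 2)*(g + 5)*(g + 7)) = g^2 + 12*g + 35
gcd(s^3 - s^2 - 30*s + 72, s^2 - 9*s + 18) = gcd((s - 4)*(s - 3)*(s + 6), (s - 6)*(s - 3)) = s - 3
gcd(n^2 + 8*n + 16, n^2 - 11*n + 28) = 1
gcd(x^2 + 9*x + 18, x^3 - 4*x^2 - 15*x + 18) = x + 3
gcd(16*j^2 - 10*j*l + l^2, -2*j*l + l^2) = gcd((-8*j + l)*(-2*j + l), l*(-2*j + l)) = 2*j - l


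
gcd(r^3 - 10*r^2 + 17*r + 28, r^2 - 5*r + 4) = r - 4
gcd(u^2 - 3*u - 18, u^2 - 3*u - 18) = u^2 - 3*u - 18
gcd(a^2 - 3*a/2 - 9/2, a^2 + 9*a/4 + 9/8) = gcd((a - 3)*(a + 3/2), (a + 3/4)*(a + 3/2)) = a + 3/2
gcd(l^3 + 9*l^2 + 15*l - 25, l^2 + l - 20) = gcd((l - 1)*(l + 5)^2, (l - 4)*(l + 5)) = l + 5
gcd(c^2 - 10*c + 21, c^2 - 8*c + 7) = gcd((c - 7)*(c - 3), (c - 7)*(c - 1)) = c - 7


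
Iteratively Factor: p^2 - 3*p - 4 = (p + 1)*(p - 4)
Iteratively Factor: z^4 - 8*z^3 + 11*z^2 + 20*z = (z)*(z^3 - 8*z^2 + 11*z + 20) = z*(z - 5)*(z^2 - 3*z - 4) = z*(z - 5)*(z + 1)*(z - 4)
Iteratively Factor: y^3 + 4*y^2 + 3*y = (y + 1)*(y^2 + 3*y) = y*(y + 1)*(y + 3)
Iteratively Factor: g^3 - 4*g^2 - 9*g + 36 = (g - 3)*(g^2 - g - 12) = (g - 4)*(g - 3)*(g + 3)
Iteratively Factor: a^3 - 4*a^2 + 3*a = (a)*(a^2 - 4*a + 3) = a*(a - 3)*(a - 1)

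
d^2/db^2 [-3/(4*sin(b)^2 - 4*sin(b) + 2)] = 3*(8*sin(b)^4 - 6*sin(b)^3 - 14*sin(b)^2 + 13*sin(b) - 2)/(-2*sin(b) - cos(2*b) + 2)^3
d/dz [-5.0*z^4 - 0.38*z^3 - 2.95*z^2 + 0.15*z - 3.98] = -20.0*z^3 - 1.14*z^2 - 5.9*z + 0.15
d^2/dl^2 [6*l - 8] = 0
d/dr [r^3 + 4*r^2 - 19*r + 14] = 3*r^2 + 8*r - 19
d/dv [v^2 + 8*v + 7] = 2*v + 8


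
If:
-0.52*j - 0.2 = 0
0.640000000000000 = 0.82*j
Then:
No Solution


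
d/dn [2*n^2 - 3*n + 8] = 4*n - 3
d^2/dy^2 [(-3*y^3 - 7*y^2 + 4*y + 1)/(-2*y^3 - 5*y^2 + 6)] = 2*(-2*y^6 - 48*y^5 + 72*y^4 + 498*y^3 + 267*y^2 - 72*y + 222)/(8*y^9 + 60*y^8 + 150*y^7 + 53*y^6 - 360*y^5 - 450*y^4 + 216*y^3 + 540*y^2 - 216)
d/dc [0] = 0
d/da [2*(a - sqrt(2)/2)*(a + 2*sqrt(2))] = 4*a + 3*sqrt(2)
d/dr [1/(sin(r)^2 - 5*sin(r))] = (5 - 2*sin(r))*cos(r)/((sin(r) - 5)^2*sin(r)^2)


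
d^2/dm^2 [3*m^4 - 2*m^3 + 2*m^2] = 36*m^2 - 12*m + 4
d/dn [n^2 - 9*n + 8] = 2*n - 9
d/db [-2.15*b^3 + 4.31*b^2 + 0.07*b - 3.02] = -6.45*b^2 + 8.62*b + 0.07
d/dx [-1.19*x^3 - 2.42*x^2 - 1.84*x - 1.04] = -3.57*x^2 - 4.84*x - 1.84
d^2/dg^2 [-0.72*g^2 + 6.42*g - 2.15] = -1.44000000000000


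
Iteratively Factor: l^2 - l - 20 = (l - 5)*(l + 4)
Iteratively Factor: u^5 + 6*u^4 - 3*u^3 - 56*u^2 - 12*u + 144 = (u + 3)*(u^4 + 3*u^3 - 12*u^2 - 20*u + 48) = (u - 2)*(u + 3)*(u^3 + 5*u^2 - 2*u - 24) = (u - 2)^2*(u + 3)*(u^2 + 7*u + 12) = (u - 2)^2*(u + 3)^2*(u + 4)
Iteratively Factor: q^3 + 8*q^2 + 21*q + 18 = (q + 3)*(q^2 + 5*q + 6) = (q + 3)^2*(q + 2)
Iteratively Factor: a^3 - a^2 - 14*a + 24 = (a - 2)*(a^2 + a - 12) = (a - 2)*(a + 4)*(a - 3)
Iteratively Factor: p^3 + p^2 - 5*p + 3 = (p + 3)*(p^2 - 2*p + 1) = (p - 1)*(p + 3)*(p - 1)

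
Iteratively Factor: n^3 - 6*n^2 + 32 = (n + 2)*(n^2 - 8*n + 16) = (n - 4)*(n + 2)*(n - 4)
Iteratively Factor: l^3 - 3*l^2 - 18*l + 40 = (l + 4)*(l^2 - 7*l + 10) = (l - 2)*(l + 4)*(l - 5)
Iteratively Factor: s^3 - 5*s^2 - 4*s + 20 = (s - 5)*(s^2 - 4) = (s - 5)*(s + 2)*(s - 2)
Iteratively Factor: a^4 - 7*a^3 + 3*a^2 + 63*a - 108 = (a - 4)*(a^3 - 3*a^2 - 9*a + 27) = (a - 4)*(a + 3)*(a^2 - 6*a + 9) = (a - 4)*(a - 3)*(a + 3)*(a - 3)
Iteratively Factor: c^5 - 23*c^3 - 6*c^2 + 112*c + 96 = (c + 1)*(c^4 - c^3 - 22*c^2 + 16*c + 96) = (c + 1)*(c + 2)*(c^3 - 3*c^2 - 16*c + 48) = (c + 1)*(c + 2)*(c + 4)*(c^2 - 7*c + 12) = (c - 3)*(c + 1)*(c + 2)*(c + 4)*(c - 4)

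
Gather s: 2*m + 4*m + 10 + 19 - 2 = 6*m + 27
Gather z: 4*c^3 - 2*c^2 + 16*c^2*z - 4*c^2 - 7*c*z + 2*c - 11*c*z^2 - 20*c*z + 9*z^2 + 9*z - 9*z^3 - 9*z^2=4*c^3 - 6*c^2 - 11*c*z^2 + 2*c - 9*z^3 + z*(16*c^2 - 27*c + 9)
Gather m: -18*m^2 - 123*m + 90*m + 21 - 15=-18*m^2 - 33*m + 6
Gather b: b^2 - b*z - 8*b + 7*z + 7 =b^2 + b*(-z - 8) + 7*z + 7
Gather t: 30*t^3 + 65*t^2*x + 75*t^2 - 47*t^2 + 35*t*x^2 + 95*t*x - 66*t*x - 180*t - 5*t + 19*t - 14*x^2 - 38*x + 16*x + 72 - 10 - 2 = 30*t^3 + t^2*(65*x + 28) + t*(35*x^2 + 29*x - 166) - 14*x^2 - 22*x + 60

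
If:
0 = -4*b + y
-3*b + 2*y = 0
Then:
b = 0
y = 0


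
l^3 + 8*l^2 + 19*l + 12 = (l + 1)*(l + 3)*(l + 4)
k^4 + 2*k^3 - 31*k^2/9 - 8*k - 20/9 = (k - 2)*(k + 1/3)*(k + 5/3)*(k + 2)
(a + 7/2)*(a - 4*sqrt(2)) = a^2 - 4*sqrt(2)*a + 7*a/2 - 14*sqrt(2)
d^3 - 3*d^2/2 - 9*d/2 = d*(d - 3)*(d + 3/2)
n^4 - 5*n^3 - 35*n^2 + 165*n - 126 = (n - 7)*(n - 3)*(n - 1)*(n + 6)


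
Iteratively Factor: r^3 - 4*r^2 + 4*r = (r - 2)*(r^2 - 2*r) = (r - 2)^2*(r)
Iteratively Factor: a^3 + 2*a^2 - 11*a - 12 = (a + 4)*(a^2 - 2*a - 3) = (a + 1)*(a + 4)*(a - 3)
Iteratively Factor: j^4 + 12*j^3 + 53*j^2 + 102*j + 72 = (j + 3)*(j^3 + 9*j^2 + 26*j + 24) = (j + 3)^2*(j^2 + 6*j + 8) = (j + 2)*(j + 3)^2*(j + 4)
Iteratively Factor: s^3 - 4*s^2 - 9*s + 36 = (s - 3)*(s^2 - s - 12) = (s - 3)*(s + 3)*(s - 4)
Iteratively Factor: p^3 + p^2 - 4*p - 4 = (p - 2)*(p^2 + 3*p + 2) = (p - 2)*(p + 2)*(p + 1)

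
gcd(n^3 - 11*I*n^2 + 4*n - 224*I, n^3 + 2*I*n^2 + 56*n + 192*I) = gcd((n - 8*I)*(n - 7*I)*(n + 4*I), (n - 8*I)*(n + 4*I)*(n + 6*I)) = n^2 - 4*I*n + 32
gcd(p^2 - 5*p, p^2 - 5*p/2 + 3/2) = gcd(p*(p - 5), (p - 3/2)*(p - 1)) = 1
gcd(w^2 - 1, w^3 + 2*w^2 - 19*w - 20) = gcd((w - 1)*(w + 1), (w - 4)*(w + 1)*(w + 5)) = w + 1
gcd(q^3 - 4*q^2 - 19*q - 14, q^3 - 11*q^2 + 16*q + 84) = q^2 - 5*q - 14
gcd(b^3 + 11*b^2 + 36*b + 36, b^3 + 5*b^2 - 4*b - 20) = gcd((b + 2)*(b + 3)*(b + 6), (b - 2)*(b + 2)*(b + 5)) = b + 2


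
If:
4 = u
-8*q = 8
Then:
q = -1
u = 4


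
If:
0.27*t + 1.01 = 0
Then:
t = -3.74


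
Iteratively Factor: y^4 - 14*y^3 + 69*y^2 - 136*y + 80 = (y - 1)*(y^3 - 13*y^2 + 56*y - 80) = (y - 4)*(y - 1)*(y^2 - 9*y + 20) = (y - 4)^2*(y - 1)*(y - 5)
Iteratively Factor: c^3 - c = (c)*(c^2 - 1) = c*(c - 1)*(c + 1)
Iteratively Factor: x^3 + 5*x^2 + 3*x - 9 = (x + 3)*(x^2 + 2*x - 3) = (x - 1)*(x + 3)*(x + 3)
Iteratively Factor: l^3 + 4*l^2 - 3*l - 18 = (l - 2)*(l^2 + 6*l + 9) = (l - 2)*(l + 3)*(l + 3)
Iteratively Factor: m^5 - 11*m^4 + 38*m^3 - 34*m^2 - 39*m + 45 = (m - 5)*(m^4 - 6*m^3 + 8*m^2 + 6*m - 9) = (m - 5)*(m - 3)*(m^3 - 3*m^2 - m + 3) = (m - 5)*(m - 3)^2*(m^2 - 1) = (m - 5)*(m - 3)^2*(m + 1)*(m - 1)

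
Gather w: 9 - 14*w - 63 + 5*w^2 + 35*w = 5*w^2 + 21*w - 54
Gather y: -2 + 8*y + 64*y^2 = 64*y^2 + 8*y - 2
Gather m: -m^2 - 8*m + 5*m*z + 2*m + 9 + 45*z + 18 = -m^2 + m*(5*z - 6) + 45*z + 27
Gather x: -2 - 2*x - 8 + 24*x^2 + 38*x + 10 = 24*x^2 + 36*x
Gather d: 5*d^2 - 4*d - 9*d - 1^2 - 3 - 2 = 5*d^2 - 13*d - 6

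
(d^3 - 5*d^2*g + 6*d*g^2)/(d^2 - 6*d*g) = (d^2 - 5*d*g + 6*g^2)/(d - 6*g)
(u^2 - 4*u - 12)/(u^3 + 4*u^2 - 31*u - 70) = (u - 6)/(u^2 + 2*u - 35)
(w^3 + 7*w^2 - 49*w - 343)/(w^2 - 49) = w + 7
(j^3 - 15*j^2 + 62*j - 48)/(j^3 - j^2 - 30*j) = (j^2 - 9*j + 8)/(j*(j + 5))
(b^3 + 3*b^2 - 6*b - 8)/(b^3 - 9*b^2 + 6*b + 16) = (b + 4)/(b - 8)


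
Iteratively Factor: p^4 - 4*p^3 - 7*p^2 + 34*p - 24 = (p - 2)*(p^3 - 2*p^2 - 11*p + 12) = (p - 2)*(p + 3)*(p^2 - 5*p + 4) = (p - 2)*(p - 1)*(p + 3)*(p - 4)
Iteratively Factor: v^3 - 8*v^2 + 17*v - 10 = (v - 1)*(v^2 - 7*v + 10) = (v - 2)*(v - 1)*(v - 5)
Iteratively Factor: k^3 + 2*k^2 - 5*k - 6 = (k + 3)*(k^2 - k - 2) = (k - 2)*(k + 3)*(k + 1)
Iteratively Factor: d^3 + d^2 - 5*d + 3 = (d + 3)*(d^2 - 2*d + 1) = (d - 1)*(d + 3)*(d - 1)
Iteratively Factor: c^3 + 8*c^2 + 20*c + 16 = (c + 2)*(c^2 + 6*c + 8) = (c + 2)^2*(c + 4)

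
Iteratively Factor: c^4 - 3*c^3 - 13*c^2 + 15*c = (c)*(c^3 - 3*c^2 - 13*c + 15) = c*(c - 5)*(c^2 + 2*c - 3) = c*(c - 5)*(c + 3)*(c - 1)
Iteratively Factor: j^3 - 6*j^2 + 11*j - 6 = (j - 3)*(j^2 - 3*j + 2) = (j - 3)*(j - 2)*(j - 1)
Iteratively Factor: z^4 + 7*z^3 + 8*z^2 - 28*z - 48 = (z + 3)*(z^3 + 4*z^2 - 4*z - 16) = (z + 3)*(z + 4)*(z^2 - 4) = (z + 2)*(z + 3)*(z + 4)*(z - 2)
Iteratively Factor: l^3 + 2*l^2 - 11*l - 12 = (l + 4)*(l^2 - 2*l - 3) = (l + 1)*(l + 4)*(l - 3)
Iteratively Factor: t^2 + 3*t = (t + 3)*(t)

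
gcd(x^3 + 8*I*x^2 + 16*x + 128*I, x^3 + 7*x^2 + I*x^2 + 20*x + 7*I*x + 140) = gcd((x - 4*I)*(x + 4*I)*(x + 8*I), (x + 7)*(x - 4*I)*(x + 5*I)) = x - 4*I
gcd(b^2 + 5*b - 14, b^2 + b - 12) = 1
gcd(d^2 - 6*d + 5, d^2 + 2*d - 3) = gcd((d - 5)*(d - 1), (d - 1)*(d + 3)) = d - 1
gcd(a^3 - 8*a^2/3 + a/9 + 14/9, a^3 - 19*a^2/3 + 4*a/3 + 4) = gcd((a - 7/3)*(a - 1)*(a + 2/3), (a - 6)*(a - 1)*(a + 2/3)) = a^2 - a/3 - 2/3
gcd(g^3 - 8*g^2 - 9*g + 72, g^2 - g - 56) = g - 8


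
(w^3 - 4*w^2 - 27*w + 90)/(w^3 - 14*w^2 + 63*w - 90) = (w + 5)/(w - 5)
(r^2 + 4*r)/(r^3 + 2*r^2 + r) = (r + 4)/(r^2 + 2*r + 1)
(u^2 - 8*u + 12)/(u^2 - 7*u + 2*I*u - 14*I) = (u^2 - 8*u + 12)/(u^2 + u*(-7 + 2*I) - 14*I)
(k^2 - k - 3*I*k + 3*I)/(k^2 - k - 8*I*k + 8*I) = (k - 3*I)/(k - 8*I)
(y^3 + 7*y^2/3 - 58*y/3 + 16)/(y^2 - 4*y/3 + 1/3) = (3*y^2 + 10*y - 48)/(3*y - 1)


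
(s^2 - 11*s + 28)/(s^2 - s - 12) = (s - 7)/(s + 3)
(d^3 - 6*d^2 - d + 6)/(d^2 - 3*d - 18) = (d^2 - 1)/(d + 3)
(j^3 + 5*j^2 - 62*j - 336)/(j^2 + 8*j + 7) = (j^2 - 2*j - 48)/(j + 1)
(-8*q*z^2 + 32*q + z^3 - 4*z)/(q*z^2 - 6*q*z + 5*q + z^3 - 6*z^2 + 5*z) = (-8*q*z^2 + 32*q + z^3 - 4*z)/(q*z^2 - 6*q*z + 5*q + z^3 - 6*z^2 + 5*z)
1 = 1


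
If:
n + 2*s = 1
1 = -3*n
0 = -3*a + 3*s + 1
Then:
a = 1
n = -1/3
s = 2/3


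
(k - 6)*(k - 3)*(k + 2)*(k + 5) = k^4 - 2*k^3 - 35*k^2 + 36*k + 180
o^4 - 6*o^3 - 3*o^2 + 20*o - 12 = (o - 6)*(o - 1)^2*(o + 2)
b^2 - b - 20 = (b - 5)*(b + 4)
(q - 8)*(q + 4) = q^2 - 4*q - 32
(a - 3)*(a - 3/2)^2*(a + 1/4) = a^4 - 23*a^3/4 + 39*a^2/4 - 63*a/16 - 27/16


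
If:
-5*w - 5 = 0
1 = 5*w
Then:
No Solution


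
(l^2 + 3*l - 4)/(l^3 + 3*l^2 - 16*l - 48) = (l - 1)/(l^2 - l - 12)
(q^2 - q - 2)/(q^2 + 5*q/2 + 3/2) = 2*(q - 2)/(2*q + 3)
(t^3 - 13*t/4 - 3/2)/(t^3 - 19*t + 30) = (4*t^3 - 13*t - 6)/(4*(t^3 - 19*t + 30))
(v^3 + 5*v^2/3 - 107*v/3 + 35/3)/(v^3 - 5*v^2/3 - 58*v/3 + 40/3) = (3*v^2 + 20*v - 7)/(3*v^2 + 10*v - 8)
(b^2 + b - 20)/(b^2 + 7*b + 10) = (b - 4)/(b + 2)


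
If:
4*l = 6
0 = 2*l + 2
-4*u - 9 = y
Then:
No Solution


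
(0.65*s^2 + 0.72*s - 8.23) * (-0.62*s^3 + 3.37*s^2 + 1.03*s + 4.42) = -0.403*s^5 + 1.7441*s^4 + 8.1985*s^3 - 24.1205*s^2 - 5.2945*s - 36.3766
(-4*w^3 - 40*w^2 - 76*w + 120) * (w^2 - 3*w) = -4*w^5 - 28*w^4 + 44*w^3 + 348*w^2 - 360*w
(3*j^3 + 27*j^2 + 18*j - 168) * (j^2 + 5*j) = 3*j^5 + 42*j^4 + 153*j^3 - 78*j^2 - 840*j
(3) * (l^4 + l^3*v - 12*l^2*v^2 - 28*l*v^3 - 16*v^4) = 3*l^4 + 3*l^3*v - 36*l^2*v^2 - 84*l*v^3 - 48*v^4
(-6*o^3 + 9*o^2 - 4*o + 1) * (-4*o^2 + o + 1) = 24*o^5 - 42*o^4 + 19*o^3 + o^2 - 3*o + 1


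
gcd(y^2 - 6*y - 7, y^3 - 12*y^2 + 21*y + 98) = y - 7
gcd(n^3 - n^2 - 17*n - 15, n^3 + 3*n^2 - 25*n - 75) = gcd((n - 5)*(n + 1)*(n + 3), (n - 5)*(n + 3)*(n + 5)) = n^2 - 2*n - 15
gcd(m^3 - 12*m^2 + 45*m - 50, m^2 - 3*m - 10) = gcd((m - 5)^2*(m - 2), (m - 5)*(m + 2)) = m - 5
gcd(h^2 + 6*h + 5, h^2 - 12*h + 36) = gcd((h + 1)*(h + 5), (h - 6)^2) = 1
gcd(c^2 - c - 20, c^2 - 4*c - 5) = c - 5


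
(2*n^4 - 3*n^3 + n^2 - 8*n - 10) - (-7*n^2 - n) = 2*n^4 - 3*n^3 + 8*n^2 - 7*n - 10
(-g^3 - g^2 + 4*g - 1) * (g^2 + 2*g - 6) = -g^5 - 3*g^4 + 8*g^3 + 13*g^2 - 26*g + 6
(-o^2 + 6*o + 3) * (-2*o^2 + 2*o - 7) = 2*o^4 - 14*o^3 + 13*o^2 - 36*o - 21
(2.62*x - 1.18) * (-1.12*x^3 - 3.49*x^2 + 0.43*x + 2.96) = -2.9344*x^4 - 7.8222*x^3 + 5.2448*x^2 + 7.2478*x - 3.4928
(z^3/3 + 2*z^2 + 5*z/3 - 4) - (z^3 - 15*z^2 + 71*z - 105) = -2*z^3/3 + 17*z^2 - 208*z/3 + 101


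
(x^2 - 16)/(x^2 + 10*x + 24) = (x - 4)/(x + 6)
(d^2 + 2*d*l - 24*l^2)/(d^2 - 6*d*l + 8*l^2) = (d + 6*l)/(d - 2*l)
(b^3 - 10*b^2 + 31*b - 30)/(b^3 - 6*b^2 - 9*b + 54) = (b^2 - 7*b + 10)/(b^2 - 3*b - 18)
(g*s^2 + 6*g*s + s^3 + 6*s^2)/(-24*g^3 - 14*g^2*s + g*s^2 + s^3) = s*(g*s + 6*g + s^2 + 6*s)/(-24*g^3 - 14*g^2*s + g*s^2 + s^3)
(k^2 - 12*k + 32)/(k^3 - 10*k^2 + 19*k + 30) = (k^2 - 12*k + 32)/(k^3 - 10*k^2 + 19*k + 30)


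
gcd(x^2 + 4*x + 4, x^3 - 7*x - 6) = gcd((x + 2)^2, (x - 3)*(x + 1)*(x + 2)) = x + 2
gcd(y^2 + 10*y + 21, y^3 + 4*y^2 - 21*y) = y + 7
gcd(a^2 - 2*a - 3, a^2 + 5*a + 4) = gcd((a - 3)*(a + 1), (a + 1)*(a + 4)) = a + 1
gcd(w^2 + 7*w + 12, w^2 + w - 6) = w + 3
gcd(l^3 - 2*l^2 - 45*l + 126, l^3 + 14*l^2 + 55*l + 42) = l + 7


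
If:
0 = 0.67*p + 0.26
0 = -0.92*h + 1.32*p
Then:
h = -0.56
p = -0.39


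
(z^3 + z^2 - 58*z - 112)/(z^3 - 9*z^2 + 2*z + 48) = (z + 7)/(z - 3)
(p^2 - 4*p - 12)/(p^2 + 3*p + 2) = (p - 6)/(p + 1)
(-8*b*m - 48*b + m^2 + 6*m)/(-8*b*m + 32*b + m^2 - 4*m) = (m + 6)/(m - 4)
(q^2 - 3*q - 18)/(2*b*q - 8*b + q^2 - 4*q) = (q^2 - 3*q - 18)/(2*b*q - 8*b + q^2 - 4*q)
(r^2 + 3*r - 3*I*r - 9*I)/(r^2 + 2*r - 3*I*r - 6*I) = (r + 3)/(r + 2)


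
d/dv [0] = 0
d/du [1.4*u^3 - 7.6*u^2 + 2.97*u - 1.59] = 4.2*u^2 - 15.2*u + 2.97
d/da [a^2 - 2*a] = 2*a - 2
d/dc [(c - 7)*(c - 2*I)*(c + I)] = 3*c^2 - 2*c*(7 + I) + 2 + 7*I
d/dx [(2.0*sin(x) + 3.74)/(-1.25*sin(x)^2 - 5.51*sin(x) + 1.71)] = (2.5*sin(x)^2 + 9.35*sin(x) + 24.0274)*cos(x)/(1.5625*sin(x)^4 + 13.775*sin(x)^3 + 26.0851*sin(x)^2 - 18.8442*sin(x) + 2.9241)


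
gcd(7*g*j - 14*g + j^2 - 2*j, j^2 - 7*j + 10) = j - 2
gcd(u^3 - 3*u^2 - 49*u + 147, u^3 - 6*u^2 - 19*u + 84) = u^2 - 10*u + 21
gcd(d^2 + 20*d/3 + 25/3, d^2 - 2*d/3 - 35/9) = d + 5/3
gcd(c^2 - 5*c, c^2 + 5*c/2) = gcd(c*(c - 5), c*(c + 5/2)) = c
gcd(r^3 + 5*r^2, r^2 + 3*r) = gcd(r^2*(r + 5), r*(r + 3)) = r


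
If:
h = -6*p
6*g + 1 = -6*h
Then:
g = 6*p - 1/6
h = -6*p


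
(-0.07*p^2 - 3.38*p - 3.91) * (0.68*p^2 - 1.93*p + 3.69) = -0.0476*p^4 - 2.1633*p^3 + 3.6063*p^2 - 4.9259*p - 14.4279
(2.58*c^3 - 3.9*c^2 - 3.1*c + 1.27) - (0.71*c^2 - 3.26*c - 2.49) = 2.58*c^3 - 4.61*c^2 + 0.16*c + 3.76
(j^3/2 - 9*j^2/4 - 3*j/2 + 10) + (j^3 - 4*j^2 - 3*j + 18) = 3*j^3/2 - 25*j^2/4 - 9*j/2 + 28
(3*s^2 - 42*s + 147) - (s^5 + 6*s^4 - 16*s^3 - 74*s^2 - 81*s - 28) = -s^5 - 6*s^4 + 16*s^3 + 77*s^2 + 39*s + 175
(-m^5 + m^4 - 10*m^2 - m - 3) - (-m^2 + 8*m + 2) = -m^5 + m^4 - 9*m^2 - 9*m - 5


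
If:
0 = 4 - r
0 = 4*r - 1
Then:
No Solution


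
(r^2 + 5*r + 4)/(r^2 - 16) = (r + 1)/(r - 4)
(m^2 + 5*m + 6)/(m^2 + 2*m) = (m + 3)/m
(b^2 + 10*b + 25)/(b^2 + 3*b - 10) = (b + 5)/(b - 2)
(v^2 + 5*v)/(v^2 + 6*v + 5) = v/(v + 1)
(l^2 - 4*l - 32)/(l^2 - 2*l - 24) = (l - 8)/(l - 6)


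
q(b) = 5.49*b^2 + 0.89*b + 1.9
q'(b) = 10.98*b + 0.89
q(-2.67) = 38.66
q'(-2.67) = -28.43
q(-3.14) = 53.23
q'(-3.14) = -33.59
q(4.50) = 117.08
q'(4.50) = 50.30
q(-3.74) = 75.36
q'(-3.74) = -40.18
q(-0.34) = 2.23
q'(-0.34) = -2.84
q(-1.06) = 7.13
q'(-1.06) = -10.75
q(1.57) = 16.83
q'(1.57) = 18.13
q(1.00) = 8.28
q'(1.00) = 11.87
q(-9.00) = 438.58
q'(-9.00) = -97.93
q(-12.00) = 781.78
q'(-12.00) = -130.87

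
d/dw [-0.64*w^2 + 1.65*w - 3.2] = 1.65 - 1.28*w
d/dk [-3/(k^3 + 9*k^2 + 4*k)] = 3*(3*k^2 + 18*k + 4)/(k^2*(k^2 + 9*k + 4)^2)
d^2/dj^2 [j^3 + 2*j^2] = 6*j + 4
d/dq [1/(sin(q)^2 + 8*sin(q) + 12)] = -2*(sin(q) + 4)*cos(q)/(sin(q)^2 + 8*sin(q) + 12)^2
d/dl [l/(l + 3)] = 3/(l + 3)^2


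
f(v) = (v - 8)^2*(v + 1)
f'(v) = (v - 8)^2 + (v + 1)*(2*v - 16) = 3*(v - 8)*(v - 2)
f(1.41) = 104.66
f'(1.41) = 11.66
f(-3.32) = -297.29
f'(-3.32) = 180.67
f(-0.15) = 56.46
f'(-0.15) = 52.57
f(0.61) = 87.93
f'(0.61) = 30.82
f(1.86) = 107.82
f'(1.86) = 2.58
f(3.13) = 97.95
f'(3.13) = -16.51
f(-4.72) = -601.89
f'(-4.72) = 256.44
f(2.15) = 107.80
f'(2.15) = -2.63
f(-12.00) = -4400.00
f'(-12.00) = 840.00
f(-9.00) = -2312.00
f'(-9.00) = 561.00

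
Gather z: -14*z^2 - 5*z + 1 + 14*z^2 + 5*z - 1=0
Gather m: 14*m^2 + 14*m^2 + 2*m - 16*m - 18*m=28*m^2 - 32*m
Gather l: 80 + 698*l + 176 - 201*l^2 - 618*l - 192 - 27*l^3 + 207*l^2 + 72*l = -27*l^3 + 6*l^2 + 152*l + 64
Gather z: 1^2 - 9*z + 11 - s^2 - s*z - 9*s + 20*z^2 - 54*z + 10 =-s^2 - 9*s + 20*z^2 + z*(-s - 63) + 22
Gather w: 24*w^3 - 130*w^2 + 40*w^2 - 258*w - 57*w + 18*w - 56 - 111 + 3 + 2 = 24*w^3 - 90*w^2 - 297*w - 162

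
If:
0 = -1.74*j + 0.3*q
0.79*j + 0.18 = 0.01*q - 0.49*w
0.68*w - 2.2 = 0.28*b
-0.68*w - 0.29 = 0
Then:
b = -8.89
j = 0.04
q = 0.23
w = -0.43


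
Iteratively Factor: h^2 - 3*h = (h)*(h - 3)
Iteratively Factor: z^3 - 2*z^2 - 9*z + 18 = (z + 3)*(z^2 - 5*z + 6) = (z - 3)*(z + 3)*(z - 2)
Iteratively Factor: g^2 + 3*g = (g)*(g + 3)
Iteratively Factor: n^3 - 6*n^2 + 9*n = (n)*(n^2 - 6*n + 9) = n*(n - 3)*(n - 3)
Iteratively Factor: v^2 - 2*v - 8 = (v - 4)*(v + 2)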